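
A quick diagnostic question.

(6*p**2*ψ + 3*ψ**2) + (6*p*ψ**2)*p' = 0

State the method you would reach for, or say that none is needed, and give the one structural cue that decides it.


Verdict: the exact-equation method — 6*p**2*ψ + 3*ψ**2 and 6*p*ψ**2 pass the exactness check on the nose, so no integrating factor in ψ or p is needed at all.


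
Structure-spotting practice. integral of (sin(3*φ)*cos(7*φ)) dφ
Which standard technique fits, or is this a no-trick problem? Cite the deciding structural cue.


Verdict: a trigonometric identity — sin(3*φ)*cos(7*φ) mixes two frequencies; the product-to-sum identity splits it into single-frequency sinusoids.


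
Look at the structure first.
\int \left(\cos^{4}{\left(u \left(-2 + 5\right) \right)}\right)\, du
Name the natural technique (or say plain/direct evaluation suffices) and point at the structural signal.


Technique: a trigonometric identity — \cos^{4}{\left(u \left(-2 + 5\right) \right)} is the textbook power-reduction case — identities first, antiderivatives second.


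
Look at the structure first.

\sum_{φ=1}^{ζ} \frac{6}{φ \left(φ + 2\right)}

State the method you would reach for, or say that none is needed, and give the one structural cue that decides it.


Verdict: telescoping — \frac{6}{φ \left(φ + 2\right)} is a collapsed telescope: expand it into simple fractions to see the cancellation.


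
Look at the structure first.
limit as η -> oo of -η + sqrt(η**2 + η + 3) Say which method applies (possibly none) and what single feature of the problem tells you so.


Technique: conjugate multiplication — the difference sqrt(η**2 + η + 3) - η is an ∞ − ∞ stalemate; its conjugate partner breaks the tie.


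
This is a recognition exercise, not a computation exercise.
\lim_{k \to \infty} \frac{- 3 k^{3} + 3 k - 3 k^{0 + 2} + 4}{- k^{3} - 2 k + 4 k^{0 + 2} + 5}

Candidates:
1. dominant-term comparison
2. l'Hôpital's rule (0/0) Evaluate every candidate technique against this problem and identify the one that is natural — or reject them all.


Verdict: dominant-term comparison — divide through by the highest power of k; every lower-order term dies and the dominant terms decide the limit.
- dominant-term comparison: a fit — the right tool for this form.
- l'Hôpital's rule (0/0): viewed as a single quotient this runs to ∞/∞, not the 0/0 clash this candidate addresses; an at-infinity variant of the rule would resolve it, but comparing leading growth reads the answer without differentiating.


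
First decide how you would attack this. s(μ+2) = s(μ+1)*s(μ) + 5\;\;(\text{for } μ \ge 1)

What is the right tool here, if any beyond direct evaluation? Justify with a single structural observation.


Best approach: no special technique — the recurrence is nonlinear in the sequence values; study it directly, no linear machinery applies.


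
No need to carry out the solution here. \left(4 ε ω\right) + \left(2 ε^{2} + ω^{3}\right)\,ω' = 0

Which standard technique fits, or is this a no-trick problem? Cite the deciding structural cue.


Best approach: the exact-equation method — check exactness first: here it holds (4 ε ω, 2 ε^{2} + ω^{3} have matching cross partials), so no integrating factor is needed.


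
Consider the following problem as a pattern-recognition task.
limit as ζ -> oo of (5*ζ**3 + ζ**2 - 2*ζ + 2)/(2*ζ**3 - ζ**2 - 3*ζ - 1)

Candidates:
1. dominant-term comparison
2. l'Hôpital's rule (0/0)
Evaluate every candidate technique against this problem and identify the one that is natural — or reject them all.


Method: dominant-term comparison — at large ζ only the top-degree terms survive; compare the leading terms and the limit falls out.
- dominant-term comparison: yes, a natural case for it.
- l'Hôpital's rule (0/0) — as a single quotient the expression runs to ∞/∞ at the limit point — an at-infinity form of the rule would apply, though the leading-growth comparison is the direct reading.


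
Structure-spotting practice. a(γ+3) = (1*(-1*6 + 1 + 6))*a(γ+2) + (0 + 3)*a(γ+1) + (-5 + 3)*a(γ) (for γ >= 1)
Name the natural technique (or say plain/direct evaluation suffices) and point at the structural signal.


Verdict: the characteristic-root method — constant coefficients and linearity mean the ansatz r^γ reduces it to solving the characteristic polynomial.


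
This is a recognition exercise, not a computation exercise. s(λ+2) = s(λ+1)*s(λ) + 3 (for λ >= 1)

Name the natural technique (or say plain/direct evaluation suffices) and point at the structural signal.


Verdict: no special technique — the recurrence is nonlinear in the sequence values; study it directly, no linear machinery applies.


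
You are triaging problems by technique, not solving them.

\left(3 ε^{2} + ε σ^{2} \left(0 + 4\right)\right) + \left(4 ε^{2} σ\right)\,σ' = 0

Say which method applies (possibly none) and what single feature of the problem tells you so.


Method: the exact-equation method — d/dσ of (3 ε^{2} + ε σ^{2} \left(0 + 4\right)) equals d/dε of 4 ε^{2} σ: the form is a total differential of one potential — integrate it exactly.


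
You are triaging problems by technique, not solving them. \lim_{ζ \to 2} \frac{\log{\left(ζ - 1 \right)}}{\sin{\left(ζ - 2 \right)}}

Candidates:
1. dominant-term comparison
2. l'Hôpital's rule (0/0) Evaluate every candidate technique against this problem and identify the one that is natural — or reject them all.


Method: l'Hôpital's rule (0/0) — the 0/0 form at 2 is the signature situation for l'Hôpital's rule. One could equally expand both pieces locally and compare leading terms; the rule does that in one stroke.
- dominant-term comparison: this limit is not decided by comparing polynomial growth at infinity.
- l'Hôpital's rule (0/0) — a fit — the right tool for this form.


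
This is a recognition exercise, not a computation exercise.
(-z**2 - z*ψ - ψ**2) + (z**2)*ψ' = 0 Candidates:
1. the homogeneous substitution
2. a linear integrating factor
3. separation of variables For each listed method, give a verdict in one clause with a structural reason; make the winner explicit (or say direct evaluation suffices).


Method: the homogeneous substitution — the slope is degree-zero homogeneous: the ratio substitution v = ψ/z collapses it.
- the homogeneous substitution: a fit — the right tool for this form.
- a linear integrating factor: a nonlinear term in the unknown puts this outside the integrating-factor template.
- separation of variables — no division isolates the independent variable from the unknown.


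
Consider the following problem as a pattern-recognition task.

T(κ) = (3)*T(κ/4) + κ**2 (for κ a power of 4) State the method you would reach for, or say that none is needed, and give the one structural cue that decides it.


Verdict: the master substitution — recursion at κ/4 is multiplicative in the index; logarithmic reindexing via κ = 4^m linearizes it.


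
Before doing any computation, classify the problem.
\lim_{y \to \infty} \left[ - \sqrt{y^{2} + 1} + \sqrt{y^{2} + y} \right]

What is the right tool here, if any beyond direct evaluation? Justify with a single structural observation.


Diagnosis: conjugate multiplication — both pieces blow up but their difference is finite; the conjugate trick rationalizes \sqrt{y^{2} + y} - \sqrt{y^{2} + 1}.


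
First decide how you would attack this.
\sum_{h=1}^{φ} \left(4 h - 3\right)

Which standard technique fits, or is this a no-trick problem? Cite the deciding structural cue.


Verdict: no special technique — this is bookkeeping, not technique: standard formulas for sums of constant-multiple powers of h apply termwise.


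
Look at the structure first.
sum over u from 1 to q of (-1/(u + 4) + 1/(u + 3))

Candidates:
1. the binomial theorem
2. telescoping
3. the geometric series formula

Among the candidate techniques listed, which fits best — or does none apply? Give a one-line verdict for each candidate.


Diagnosis: telescoping — this sum is a zipper: each term contributes 1/(u + 3) and removes the next index's value, which the following term puts back, closing term by term.
- the binomial theorem — no binomial coefficients pair up with complementary powers here.
- telescoping — yes, a natural case for it.
- the geometric series formula — the term-to-term ratio drifts with the index — the one thing the geometric formula cannot absorb.


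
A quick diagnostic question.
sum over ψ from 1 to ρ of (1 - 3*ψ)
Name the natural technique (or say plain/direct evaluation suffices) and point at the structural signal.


Technique: no special technique — Faulhaber territory: sum each constant-multiple power of ψ with its closed-form formula, no trick required.


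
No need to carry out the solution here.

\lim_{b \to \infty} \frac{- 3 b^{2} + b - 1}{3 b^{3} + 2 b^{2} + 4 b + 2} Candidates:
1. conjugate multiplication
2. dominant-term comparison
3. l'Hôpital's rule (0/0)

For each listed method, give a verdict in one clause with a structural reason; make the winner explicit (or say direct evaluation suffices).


Diagnosis: dominant-term comparison — at large b only the top-degree terms survive; compare the leading terms and the limit falls out.
- conjugate multiplication — rationalization has no target — no divergent radical difference appears.
- dominant-term comparison: applies; the problem has the shape this method handles.
- l'Hôpital's rule (0/0) — as a single quotient the expression runs to ∞/∞ at the limit point — an at-infinity form of the rule would apply, though the leading-growth comparison is the direct reading.


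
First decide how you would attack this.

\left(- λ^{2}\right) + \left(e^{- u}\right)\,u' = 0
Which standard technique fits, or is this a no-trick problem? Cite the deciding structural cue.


Method: separation of variables — one side of the product carries the independent variable, the other the unknown — the textbook separation shape. One could also solve this as an exact equation; with each coefficient in its own variable, separating is the same work with fewer steps.


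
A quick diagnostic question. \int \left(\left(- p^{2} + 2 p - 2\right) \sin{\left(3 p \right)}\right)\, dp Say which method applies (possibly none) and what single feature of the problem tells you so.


Verdict: integration by parts — a polynomial factor - p^{2} + 2 p - 2 multiplies \sin{\left(3 p \right)}; differentiating - p^{2} + 2 p - 2 lowers its degree while \sin{\left(3 p \right)} integrates cleanly, so parts wins.


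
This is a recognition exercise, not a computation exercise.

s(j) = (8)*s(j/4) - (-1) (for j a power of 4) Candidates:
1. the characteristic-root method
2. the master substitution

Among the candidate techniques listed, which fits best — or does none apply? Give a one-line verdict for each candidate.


Verdict: the master substitution — the argument contracts 4-fold per step: reindex j exponentially and solve the linear recurrence in the new index.
- the characteristic-root method: a divided-index call is not the fixed-shift linear shape that characteristic roots solve.
- the master substitution: applies; the problem has the shape this method handles.


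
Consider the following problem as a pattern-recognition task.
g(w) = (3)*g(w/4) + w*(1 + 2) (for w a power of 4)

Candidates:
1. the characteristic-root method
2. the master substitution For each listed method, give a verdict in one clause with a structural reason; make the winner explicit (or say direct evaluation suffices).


Method: the master substitution — treat m = log base 4 of w as the new clock: one recursion step advances m by one while w scales by 4.
- the characteristic-root method: the recursion divides its index rather than shifting it — outside the constant-shift family the root method covers.
- the master substitution — a fit — the right tool for this form.


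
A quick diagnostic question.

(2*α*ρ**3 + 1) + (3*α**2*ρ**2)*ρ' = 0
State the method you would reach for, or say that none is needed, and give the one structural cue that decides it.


Verdict: the exact-equation method — because the two cross partials coincide, the form is conservative as written — recover its potential in (α, ρ).


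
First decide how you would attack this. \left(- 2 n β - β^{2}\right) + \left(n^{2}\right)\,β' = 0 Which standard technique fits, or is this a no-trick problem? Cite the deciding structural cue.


Technique: the homogeneous substitution — the slope's numerator and denominator share total degree; set v = β/n and the equation drops to separable form. Rearranged, this also fits the Bernoulli template directly; the homogeneous substitution reads the structure without the rearrangement.


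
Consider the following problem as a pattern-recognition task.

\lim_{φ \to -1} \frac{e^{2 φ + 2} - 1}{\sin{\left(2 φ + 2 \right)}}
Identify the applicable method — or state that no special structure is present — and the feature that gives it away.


Method: l'Hôpital's rule (0/0) — numerator and denominator both vanish at -1 — a genuine 0/0 form, which is exactly when l'Hôpital applies. A first-order expansion at the point is an equally standard path; the rule packages it.


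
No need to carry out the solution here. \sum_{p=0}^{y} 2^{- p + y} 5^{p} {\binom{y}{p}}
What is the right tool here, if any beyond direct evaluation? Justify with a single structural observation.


Method: the binomial theorem — the binomial coefficients weight matched powers of 5 and 2, which is exactly the expansion of a binomial power.


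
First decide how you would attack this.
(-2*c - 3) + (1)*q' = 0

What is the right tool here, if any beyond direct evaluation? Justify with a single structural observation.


Best approach: no special technique — the slope is a function of c alone, so integrate both sides directly.


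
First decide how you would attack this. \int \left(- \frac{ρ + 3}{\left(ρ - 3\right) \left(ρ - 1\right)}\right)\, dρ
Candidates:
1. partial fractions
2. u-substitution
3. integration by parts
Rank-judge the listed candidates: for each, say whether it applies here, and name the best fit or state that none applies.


Technique: partial fractions — the bottom factors while the top stays lower-degree — split into simple fractions and integrate piece by piece.
- partial fractions — yes, a natural case for it.
- u-substitution: no subexpression of the integrand serves as a whole-integral substitution inner — individual terms may offer their own, but none carries its derivative as a factor of the full integrand; a working change of variable would have to be constructed from outside the expression.
- integration by parts: the nonconstant-polynomial-times-standard-kernel pattern (an exp, sine, cosine, or logarithm partner) is absent.


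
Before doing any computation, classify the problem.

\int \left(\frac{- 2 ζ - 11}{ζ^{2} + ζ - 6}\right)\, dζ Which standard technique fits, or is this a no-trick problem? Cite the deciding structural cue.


Best approach: partial fractions — once ζ^{2} + ζ - 6 is factored, each root contributes a simple-fraction term; integrate them one at a time.


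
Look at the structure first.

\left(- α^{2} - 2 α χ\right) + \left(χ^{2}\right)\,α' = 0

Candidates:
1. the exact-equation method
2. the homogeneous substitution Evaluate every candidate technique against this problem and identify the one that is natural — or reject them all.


Diagnosis: the homogeneous substitution — the slope's numerator and denominator share total degree; set v = α/χ and the equation drops to separable form. This doubles as a Bernoulli equation in the unknown as written; the homogeneous route needs no setup at all.
- the exact-equation method — the mixed partial derivatives differ, so the left side is not a total differential.
- the homogeneous substitution: yes, a natural case for it.


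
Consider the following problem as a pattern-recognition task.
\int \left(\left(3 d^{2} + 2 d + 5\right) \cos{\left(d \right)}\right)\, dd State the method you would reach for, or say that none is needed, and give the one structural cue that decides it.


Diagnosis: integration by parts — the integrand splits as 3 d^{2} + 2 d + 5 times \cos{\left(d \right)} — repeatedly differentiating the polynomial part kills it, which is the parts ladder.


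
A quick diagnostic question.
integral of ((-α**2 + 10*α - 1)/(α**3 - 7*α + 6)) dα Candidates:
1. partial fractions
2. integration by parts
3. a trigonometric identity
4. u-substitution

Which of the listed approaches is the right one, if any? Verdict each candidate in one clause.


Best approach: partial fractions — each factor of α**3 - 7*α + 6 owns one elementary piece of the integrand — separate them and integrate piecewise.
- partial fractions: yes — fits the structure here.
- integration by parts: the nonconstant-polynomial-times-standard-kernel pattern (an exp, sine, cosine, or logarithm partner) is absent.
- a trigonometric identity — there is no trigonometric structure at all — the integrand carries no sine or cosine to rewrite.
- u-substitution — no subexpression of the integrand pairs with its own derivative as a factor — individual terms may offer their own substitutions, but any change of variable covering the whole integral would have to be constructed from outside the expression.


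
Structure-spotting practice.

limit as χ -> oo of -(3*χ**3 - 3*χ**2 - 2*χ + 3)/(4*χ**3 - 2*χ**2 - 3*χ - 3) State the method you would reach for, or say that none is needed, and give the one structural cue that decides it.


Method: dominant-term comparison — at large χ only the top-degree terms survive; compare the leading terms and the limit falls out. l'Hôpital's at-infinity variant applies to the expression viewed as a single quotient; the leading-term comparison is the direct route.


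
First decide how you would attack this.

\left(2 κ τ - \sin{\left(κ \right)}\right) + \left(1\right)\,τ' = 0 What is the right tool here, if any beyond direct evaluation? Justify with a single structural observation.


Verdict: a linear integrating factor — linear in the unknown with genuine forcing: multiply through by the exponential of the integrated coefficient and the left side closes into one derivative.


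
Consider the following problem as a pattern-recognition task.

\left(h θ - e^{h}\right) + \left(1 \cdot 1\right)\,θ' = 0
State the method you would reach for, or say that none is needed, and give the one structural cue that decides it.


Technique: a linear integrating factor — the equation is linear in θ with coefficient h; multiplying by the integrating factor exp(∫h) makes the left side a perfect derivative.


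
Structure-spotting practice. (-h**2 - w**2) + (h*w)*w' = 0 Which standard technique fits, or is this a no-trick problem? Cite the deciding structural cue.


Method: the homogeneous substitution — the slope's numerator and denominator have matching total degree, so it depends only on w/h and the ratio substitution collapses it. This doubles as a Bernoulli equation in the unknown as written; the homogeneous route needs no setup at all.


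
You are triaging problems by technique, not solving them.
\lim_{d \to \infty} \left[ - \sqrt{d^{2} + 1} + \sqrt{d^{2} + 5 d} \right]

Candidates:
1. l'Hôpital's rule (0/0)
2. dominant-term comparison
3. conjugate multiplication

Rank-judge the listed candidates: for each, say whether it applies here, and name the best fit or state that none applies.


Method: conjugate multiplication — turning the difference into a conjugate-rationalized ratio makes the limit readable.
- l'Hôpital's rule (0/0) — the expression is a difference driving to ∞ − ∞, not a 0/0 quotient — there is no ratio for the rule to differentiate.
- dominant-term comparison — no dominant-degree comparison decides it.
- conjugate multiplication — yes — fits the structure here.


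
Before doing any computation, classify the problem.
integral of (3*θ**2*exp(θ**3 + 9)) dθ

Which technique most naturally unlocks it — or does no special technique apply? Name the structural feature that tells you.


Verdict: u-substitution — structure check: outer function, inner expression θ**3 + 9, inner derivative as a factor — the classic u = θ**3 + 9 pattern.


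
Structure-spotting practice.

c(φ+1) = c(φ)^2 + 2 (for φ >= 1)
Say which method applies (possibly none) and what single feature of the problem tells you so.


Verdict: no special technique — the new term depends nonlinearly on the old ones, which disqualifies every superposition-based technique.


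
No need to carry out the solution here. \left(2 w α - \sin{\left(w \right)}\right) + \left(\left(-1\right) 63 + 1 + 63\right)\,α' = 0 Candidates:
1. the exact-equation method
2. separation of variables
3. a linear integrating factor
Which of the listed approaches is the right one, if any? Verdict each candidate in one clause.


Best approach: a linear integrating factor — linear in the unknown with genuine forcing: multiply through by the exponential of the integrated coefficient and the left side closes into one derivative.
- the exact-equation method: the cross partial derivatives disagree, so no single potential exists.
- separation of variables: no division isolates the independent variable from the unknown.
- a linear integrating factor: yes — fits the structure here.


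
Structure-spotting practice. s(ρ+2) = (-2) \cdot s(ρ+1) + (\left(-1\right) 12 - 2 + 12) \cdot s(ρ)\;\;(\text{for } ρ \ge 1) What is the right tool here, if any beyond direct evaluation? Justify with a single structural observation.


Verdict: the characteristic-root method — this is the constant-coefficient homogeneous case — the whole solution in ρ reduces to a polynomial's roots.


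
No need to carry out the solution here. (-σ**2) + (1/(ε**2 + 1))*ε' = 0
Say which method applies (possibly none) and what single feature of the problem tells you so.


Verdict: separation of variables — the slope splits multiplicatively: σ**2 carrying all σ-dependence times ε**2 + 1 carrying all ε-dependence — separate and integrate. The equation is exact as it stands too — a potential function exists — though separation reads the split structure directly.


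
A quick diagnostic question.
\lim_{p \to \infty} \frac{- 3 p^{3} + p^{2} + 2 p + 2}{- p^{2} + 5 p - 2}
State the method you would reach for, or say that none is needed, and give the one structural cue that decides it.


Diagnosis: dominant-term comparison — divide through by the highest power of p; every lower-order term dies and the dominant terms decide the limit. Viewed as a single quotient this is an ∞/∞ form — an at-infinity application of l'Hôpital's rule would also resolve it; comparing leading growth reads the answer without differentiating.


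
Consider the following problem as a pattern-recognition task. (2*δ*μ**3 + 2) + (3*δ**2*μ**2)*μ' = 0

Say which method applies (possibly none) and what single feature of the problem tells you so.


Diagnosis: the exact-equation method — take the mixed partials of 2*δ*μ**3 + 2 and 3*δ**2*μ**2: they are equal, which certifies an exact differential.


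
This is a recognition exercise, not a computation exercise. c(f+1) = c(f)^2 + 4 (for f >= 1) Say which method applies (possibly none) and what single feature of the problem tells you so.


Technique: no special technique — the update rule curves (it is not linear in the unknown sequence), so no superposition-based closed form attaches — iterate or study it directly.


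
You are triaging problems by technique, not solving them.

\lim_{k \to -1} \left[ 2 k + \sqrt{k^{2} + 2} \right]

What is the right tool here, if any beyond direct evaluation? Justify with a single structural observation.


Verdict: no special technique — no zero denominators, no indeterminate clash at -1 — substitute and read off the value.


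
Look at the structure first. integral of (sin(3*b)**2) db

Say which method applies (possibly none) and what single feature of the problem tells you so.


Technique: a trigonometric identity — apply power reduction to sin(3*b)**2; each application halves the trigonometric degree.


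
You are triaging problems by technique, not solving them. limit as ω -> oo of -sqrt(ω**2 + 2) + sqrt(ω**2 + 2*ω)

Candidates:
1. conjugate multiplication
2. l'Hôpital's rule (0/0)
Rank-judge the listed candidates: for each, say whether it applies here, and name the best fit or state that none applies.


Best approach: conjugate multiplication — an infinity-minus-infinity difference with a surviving radical — multiply by the conjugate to cancel the divergence.
- conjugate multiplication: yes — fits the structure here.
- l'Hôpital's rule (0/0): no quotient structure at all: the clash is ∞ minus ∞, which rationalizing converts into a tractable ratio.


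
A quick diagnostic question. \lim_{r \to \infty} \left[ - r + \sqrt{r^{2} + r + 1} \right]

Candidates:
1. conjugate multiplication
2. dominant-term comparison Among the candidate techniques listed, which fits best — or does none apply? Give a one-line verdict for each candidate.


Diagnosis: conjugate multiplication — infinity minus infinity with a radical in play — multiply by the conjugate so the divergences of \sqrt{r^{2} + r + 1} and r annihilate.
- conjugate multiplication: yes, a natural case for it.
- dominant-term comparison: no dominant power emerges to decide the limit by degree comparison.


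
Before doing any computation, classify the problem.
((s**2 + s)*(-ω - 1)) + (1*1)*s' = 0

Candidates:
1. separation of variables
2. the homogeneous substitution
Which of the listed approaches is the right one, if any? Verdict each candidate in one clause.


Technique: separation of variables — one side of the product carries the independent variable, the other the unknown — the textbook separation shape. A Bernoulli substitution applies to this equation as given; separation takes the same equation in its displayed form.
- separation of variables: applicable, and directly so.
- the homogeneous substitution — the slope changes under joint rescaling, failing the degree-zero test.


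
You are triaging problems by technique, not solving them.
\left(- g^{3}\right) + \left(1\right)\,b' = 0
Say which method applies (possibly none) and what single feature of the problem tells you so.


Method: no special technique — solved for the derivative, no b appears — this is antidifferentiation in g wearing ODE clothing.


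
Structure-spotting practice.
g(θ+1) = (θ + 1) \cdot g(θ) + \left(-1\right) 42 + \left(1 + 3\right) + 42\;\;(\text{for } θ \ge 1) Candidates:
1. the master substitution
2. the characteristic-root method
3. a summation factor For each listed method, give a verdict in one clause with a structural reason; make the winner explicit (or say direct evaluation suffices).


Technique: a summation factor — one-term recursion with variable weight θ + 1 is solved by product normalization, not by root-finding.
- the master substitution: no fixed divisor shrinks the index between calls.
- the characteristic-root method: the coefficients vary with the index, breaking the constant-coefficient structure the method needs.
- a summation factor — yes, a natural case for it.


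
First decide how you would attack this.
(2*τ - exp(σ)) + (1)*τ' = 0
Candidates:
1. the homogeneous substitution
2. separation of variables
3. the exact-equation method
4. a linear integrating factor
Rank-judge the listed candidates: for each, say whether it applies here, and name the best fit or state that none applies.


Verdict: a linear integrating factor — linear in the unknown with genuine forcing: multiply through by the exponential of the integrated coefficient and the left side closes into one derivative.
- the homogeneous substitution — the ratio substitution does not collapse this equation.
- separation of variables — the two dependences are entangled, not a clean product of one-variable pieces.
- the exact-equation method — the mixed partial derivatives differ, so the left side is not a total differential.
- a linear integrating factor: applicable, and directly so.


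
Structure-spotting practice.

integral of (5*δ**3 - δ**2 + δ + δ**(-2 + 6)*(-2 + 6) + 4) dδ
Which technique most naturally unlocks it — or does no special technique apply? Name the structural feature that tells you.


Best approach: no special technique — scan for structure and find none: constant multiples of powers of δ, integrate directly.


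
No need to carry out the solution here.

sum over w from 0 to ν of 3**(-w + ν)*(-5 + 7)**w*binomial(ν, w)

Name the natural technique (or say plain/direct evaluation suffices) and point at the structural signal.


Technique: the binomial theorem — terms weighting binomial(ν, w) against matched powers of (-5 + 7) and 3 reassemble into ((-5 + 7) + 3)^ν by the binomial theorem.


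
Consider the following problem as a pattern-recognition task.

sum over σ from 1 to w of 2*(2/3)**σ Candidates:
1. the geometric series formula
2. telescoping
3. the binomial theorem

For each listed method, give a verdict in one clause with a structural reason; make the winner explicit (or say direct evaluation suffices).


Method: the geometric series formula — term-over-term division gives 2/3 every time — index-free ratio, geometric sum formula applies.
- the geometric series formula — yes — fits the structure here.
- telescoping: writing out consecutive terms as given produces no pairwise cancellation.
- the binomial theorem — there is no sum-raised-to-a-power identity hiding in these terms.


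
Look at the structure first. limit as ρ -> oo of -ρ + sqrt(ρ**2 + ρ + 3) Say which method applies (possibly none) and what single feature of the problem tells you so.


Verdict: conjugate multiplication — divergence minus divergence hides a finite answer — expose it by pairing sqrt(ρ**2 + ρ + 3) - ρ with its conjugate.


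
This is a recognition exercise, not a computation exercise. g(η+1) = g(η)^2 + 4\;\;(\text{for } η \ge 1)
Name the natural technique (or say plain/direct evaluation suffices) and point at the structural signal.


Verdict: no special technique — the sequence value feeds back through itself nonlinearly — linear superposition fails, and every superposition-based closed form fails with it.


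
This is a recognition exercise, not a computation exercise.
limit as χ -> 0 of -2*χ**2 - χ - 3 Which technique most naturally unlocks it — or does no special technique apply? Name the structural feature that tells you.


Technique: no special technique — no vanishing denominator and no indeterminate clash at the point — evaluation is immediate.


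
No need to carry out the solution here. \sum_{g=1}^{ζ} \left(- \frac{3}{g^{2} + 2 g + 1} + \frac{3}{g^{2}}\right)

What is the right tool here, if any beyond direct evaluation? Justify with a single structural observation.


Diagnosis: telescoping — the summand is \frac{3}{g^{2}} minus the same expression shifted by one, so consecutive terms cancel in pairs.


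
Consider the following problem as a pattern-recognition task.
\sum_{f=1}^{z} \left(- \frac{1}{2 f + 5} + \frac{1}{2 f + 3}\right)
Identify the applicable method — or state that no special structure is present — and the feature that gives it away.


Verdict: telescoping — each term adds \frac{1}{2 f + 3} and subtracts the same expression advanced one index; that subtracted piece cancels against the next term's added copy — only the boundary terms survive.


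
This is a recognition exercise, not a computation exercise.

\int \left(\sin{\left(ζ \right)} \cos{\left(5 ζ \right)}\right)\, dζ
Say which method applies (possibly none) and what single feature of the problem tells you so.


Method: a trigonometric identity — cross-frequency products like \sin{\left(ζ \right)} \cos{\left(5 ζ \right)} are the textbook product-to-sum case — the identity converts them to directly integrable sinusoids.


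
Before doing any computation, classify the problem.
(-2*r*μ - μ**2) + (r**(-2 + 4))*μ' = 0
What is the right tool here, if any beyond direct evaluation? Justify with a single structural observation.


Technique: the homogeneous substitution — solved for the derivative, the right side is unchanged under scaling r and μ together — it depends only on the ratio μ/r, so substitute a single ratio variable. This doubles as a Bernoulli equation in the unknown as written; the homogeneous route needs no setup at all.


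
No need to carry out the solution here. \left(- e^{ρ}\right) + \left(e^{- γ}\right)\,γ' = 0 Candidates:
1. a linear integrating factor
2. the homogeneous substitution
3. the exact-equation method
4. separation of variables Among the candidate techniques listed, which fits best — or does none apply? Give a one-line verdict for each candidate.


Best approach: separation of variables — solved for the derivative, the right side splits multiplicatively into a function of each variable alone — divide and integrate each side.
- a linear integrating factor: a nonlinear term in the unknown puts this outside the integrating-factor template.
- the homogeneous substitution — solved for the derivative, the right side changes under joint scaling of the two variables.
- the exact-equation method — the cross-partial test holds only vacuously — each coefficient lives in its own variable, so the exactness machinery reads no structure the split form does not already show.
- separation of variables: yes, a natural case for it.


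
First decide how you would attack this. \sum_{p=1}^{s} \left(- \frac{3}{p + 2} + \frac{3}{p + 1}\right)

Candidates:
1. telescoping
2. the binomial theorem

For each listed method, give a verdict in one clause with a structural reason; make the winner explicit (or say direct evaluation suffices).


Diagnosis: telescoping — this sum is a zipper: each term contributes \frac{3}{p + 1} and removes the next index's value, which the following term puts back, closing term by term.
- telescoping: applies; the problem has the shape this method handles.
- the binomial theorem — the terms lack the binomial-coefficient-weighted complementary-power pattern of an expansion.


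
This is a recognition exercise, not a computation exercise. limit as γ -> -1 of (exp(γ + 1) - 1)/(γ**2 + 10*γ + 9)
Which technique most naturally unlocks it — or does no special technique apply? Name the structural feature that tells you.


Method: l'Hôpital's rule (0/0) — plug in -1: top and bottom both hit zero, so differentiate each and retry. Expanding numerator and denominator to first order gives the same value — the rule automates exactly that.


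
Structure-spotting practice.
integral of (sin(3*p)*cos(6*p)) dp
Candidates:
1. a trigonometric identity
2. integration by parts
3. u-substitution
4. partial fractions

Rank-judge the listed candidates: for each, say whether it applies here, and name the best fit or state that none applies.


Technique: a trigonometric identity — mixed-frequency products such as sin(3*p)*cos(6*p) are designed for the product-to-sum formula.
- a trigonometric identity — a fit — the right tool for this form.
- integration by parts — not the natural route: no polynomial-kernel product appears — a recursive parts reduction of the trigonometric product exists, but the identity rewrite is direct.
- u-substitution — no subexpression of the integrand serves as a whole-integral substitution inner — individual terms may offer their own, but none carries its derivative as a factor of the full integrand; a working change of variable would have to be constructed from outside the expression.
- partial fractions — the expression is not a ratio of polynomials that decomposes further.


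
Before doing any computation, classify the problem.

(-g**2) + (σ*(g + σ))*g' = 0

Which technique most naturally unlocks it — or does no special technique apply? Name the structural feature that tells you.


Technique: the homogeneous substitution — the slope's numerator and denominator have matching total degree, so it depends only on g/σ and the ratio substitution collapses it. This can also be massaged into Bernoulli form (the roles of the variables may need exchanging); the homogeneous substitution avoids that setup.


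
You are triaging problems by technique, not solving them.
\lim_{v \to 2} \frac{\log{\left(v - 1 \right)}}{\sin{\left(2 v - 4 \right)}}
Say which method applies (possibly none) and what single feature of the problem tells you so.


Technique: l'Hôpital's rule (0/0) — the 0/0 form at 2 is the signature situation for l'Hôpital's rule. A first-order expansion at the point is an equally standard path; the rule packages it.


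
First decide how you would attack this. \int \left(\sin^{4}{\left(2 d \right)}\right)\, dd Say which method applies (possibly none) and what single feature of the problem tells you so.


Method: a trigonometric identity — even powers like \sin^{4}{\left(2 d \right)} never integrate directly; the half-angle identity lowers the degree first.


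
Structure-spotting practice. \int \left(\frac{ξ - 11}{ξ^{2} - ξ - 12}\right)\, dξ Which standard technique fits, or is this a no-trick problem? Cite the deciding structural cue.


Method: partial fractions — a proper rational integrand over the factorable ξ^{2} - ξ - 12: partial fractions reduce it to elementary pieces.


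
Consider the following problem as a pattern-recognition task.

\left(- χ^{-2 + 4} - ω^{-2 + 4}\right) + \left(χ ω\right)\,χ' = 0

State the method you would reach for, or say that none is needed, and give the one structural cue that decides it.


Technique: the homogeneous substitution — the slope is degree-zero homogeneous: the ratio substitution v = χ/ω collapses it. A Bernoulli substitution is a fair alternative on this equation directly; the homogeneous reading takes it as given.


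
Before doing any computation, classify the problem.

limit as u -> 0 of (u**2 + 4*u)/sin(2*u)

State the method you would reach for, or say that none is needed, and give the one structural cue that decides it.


Best approach: l'Hôpital's rule (0/0) — the 0/0 form at 0 is the signature situation for l'Hôpital's rule. One could equally expand both pieces locally and compare leading terms; the rule does that in one stroke.


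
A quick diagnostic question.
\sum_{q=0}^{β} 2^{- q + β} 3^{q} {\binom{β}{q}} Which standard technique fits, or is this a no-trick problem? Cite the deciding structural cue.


Technique: the binomial theorem — the binomial coefficients weight matched powers of 3 and 2, which is exactly the expansion of a binomial power.


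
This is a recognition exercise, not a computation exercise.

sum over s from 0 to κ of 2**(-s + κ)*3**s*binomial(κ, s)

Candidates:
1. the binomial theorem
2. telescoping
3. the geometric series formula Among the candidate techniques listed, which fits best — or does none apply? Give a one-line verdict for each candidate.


Diagnosis: the binomial theorem — the summand is term s of a binomial expansion in 3 and 2; the whole sum is a single power.
- the binomial theorem — yes, a natural case for it.
- telescoping: computed from the summand as displayed, the partial sums build up without the pairwise collapse telescoping exploits.
- the geometric series formula — consecutive terms are not related by a fixed multiplier.


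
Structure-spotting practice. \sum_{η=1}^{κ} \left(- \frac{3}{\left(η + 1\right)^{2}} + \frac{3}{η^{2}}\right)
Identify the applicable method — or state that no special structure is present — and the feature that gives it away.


Best approach: telescoping — a difference of consecutive values of one function (\frac{3}{η^{2}} at one index and the next) — telescoping by construction.
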